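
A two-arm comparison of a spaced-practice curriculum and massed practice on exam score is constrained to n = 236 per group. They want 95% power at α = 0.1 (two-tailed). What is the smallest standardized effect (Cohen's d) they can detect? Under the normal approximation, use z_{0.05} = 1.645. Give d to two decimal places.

For two independent groups of n = 236 each: d_min = (z_{α/2} + z_β)·√(2/n).
z-sum = 1.645 + 1.645 = 3.290.
d_min = 3.290 × √(2/236) = 3.290 × 0.0921 = 0.303.

d_min ≈ 0.30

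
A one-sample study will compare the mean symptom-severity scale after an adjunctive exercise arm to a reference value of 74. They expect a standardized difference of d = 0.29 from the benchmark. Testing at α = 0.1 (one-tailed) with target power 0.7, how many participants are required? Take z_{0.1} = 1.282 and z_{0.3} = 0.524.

For a one-sample test: n = ((z_{α} + z_β) / d)².
z_{α} + z_β = 1.282 + 0.524 = 1.806.
n = (1.806 / 0.29)² = 6.228² = 38.78.
Round up.

n = 39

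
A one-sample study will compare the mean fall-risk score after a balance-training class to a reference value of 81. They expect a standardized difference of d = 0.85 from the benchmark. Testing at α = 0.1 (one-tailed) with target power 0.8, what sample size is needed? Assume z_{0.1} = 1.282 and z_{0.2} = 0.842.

For a one-sample test: n = ((z_{α} + z_β) / d)².
z_{α} + z_β = 1.282 + 0.842 = 2.124.
n = (2.124 / 0.85)² = 2.499² = 6.24.
Round up.

n = 7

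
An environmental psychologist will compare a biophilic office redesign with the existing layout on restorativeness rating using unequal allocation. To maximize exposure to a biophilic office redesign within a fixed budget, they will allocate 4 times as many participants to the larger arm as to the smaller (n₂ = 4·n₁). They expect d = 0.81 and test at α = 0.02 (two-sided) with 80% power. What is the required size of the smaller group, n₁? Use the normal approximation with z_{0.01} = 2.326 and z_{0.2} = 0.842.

n₁ = 20

With allocation ratio k = n₂/n₁ = 4, Var(x̄₁−x̄₂) = σ²(1/n₁ + 1/(k·n₁)) = σ²·(k+1)/(k·n₁).
So n₁ = (1 + 1/k)·((z_{α/2} + z_β)/d)² = 1.250 × (3.168/0.81)².
n₁ = 1.250 × 15.30 = 19.1.
Round up: n₁ = 20, giving n₂ = 4 × 20 = 80.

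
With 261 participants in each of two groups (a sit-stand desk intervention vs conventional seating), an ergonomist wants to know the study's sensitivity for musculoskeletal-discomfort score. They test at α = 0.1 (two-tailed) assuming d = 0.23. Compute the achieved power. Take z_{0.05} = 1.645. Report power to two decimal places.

For two equal groups, power = Φ(d·√(n/2) − z_{α/2}).
d·√(n/2) = 0.23 × √(261/2) = 0.23 × 11.424 = 2.627.
z_β = 2.627 − 1.645 = 0.982.
Power = Φ(0.982) = 0.837.

power ≈ 0.84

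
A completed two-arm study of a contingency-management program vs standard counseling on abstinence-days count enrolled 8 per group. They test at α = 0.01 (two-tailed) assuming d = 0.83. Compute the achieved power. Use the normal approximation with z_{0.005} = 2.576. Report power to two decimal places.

power ≈ 0.18

For two equal groups, power = Φ(d·√(n/2) − z_{α/2}).
d·√(n/2) = 0.83 × √(8/2) = 0.83 × 2.000 = 1.660.
z_β = 1.660 − 2.576 = -0.916.
Power = Φ(-0.916) = 0.180.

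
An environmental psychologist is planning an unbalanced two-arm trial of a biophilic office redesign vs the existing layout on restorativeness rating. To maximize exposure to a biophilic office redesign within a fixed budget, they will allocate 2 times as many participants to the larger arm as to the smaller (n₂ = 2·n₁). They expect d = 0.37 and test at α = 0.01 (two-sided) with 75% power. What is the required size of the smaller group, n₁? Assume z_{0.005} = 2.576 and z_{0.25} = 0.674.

n₁ = 116

With allocation ratio k = n₂/n₁ = 2, Var(x̄₁−x̄₂) = σ²(1/n₁ + 1/(k·n₁)) = σ²·(k+1)/(k·n₁).
So n₁ = (1 + 1/k)·((z_{α/2} + z_β)/d)² = 1.500 × (3.250/0.37)².
n₁ = 1.500 × 77.15 = 115.7.
Round up: n₁ = 116, giving n₂ = 2 × 116 = 232.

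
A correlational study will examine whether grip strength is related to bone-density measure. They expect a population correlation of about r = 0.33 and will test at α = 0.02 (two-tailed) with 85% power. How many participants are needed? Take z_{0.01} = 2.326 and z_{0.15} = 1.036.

Fisher's z: C = ½·ln((1+r)/(1−r)) = ½·ln(1.9851) = 0.3428.
n = ((z_{α/2} + z_β)/C)² + 3.
(2.326 + 1.036) / 0.3428 = 3.362 / 0.3428 = 9.807.
n = 9.807² + 3 = 96.19 + 3 = 99.2.
Round up.

n = 100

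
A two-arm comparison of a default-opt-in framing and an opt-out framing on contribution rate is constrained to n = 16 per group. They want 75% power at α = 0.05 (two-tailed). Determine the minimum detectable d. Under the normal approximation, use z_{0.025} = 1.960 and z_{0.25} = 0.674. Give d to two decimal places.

For two independent groups of n = 16 each: d_min = (z_{α/2} + z_β)·√(2/n).
z-sum = 1.960 + 0.674 = 2.634.
d_min = 2.634 × √(2/16) = 2.634 × 0.3536 = 0.931.

d_min ≈ 0.93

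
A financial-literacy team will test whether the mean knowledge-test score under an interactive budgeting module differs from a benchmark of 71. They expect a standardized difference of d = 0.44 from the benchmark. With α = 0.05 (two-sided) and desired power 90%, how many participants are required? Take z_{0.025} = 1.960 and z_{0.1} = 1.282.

For a one-sample test: n = ((z_{α/2} + z_β) / d)².
z_{α/2} + z_β = 1.960 + 1.282 = 3.242.
n = (3.242 / 0.44)² = 7.368² = 54.29.
Round up.

n = 55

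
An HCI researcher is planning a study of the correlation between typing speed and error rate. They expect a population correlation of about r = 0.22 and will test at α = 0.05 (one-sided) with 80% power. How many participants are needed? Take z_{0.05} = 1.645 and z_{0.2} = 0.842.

Fisher's z: C = ½·ln((1+r)/(1−r)) = ½·ln(1.5641) = 0.2237.
n = ((z_{α} + z_β)/C)² + 3.
(1.645 + 0.842) / 0.2237 = 2.487 / 0.2237 = 11.118.
n = 11.118² + 3 = 123.60 + 3 = 126.6.
Round up.

n = 127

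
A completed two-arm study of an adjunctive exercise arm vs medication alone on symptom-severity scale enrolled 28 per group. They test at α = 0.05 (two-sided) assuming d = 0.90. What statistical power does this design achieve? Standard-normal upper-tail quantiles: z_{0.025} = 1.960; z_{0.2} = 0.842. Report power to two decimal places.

power ≈ 0.92

For two equal groups, power = Φ(d·√(n/2) − z_{α/2}).
d·√(n/2) = 0.90 × √(28/2) = 0.90 × 3.742 = 3.367.
z_β = 3.367 − 1.960 = 1.407.
Power = Φ(1.407) = 0.920.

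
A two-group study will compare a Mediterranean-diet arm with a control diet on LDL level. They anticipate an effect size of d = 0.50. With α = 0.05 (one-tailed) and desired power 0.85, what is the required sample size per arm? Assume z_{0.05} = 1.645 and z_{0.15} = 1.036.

n = 58 per group

For two independent groups with equal n: n = 2·((z_{α} + z_β) / d)².
z_{α} + z_β = 1.645 + 1.036 = 2.681.
n = 2 × (2.681 / 0.50)² = 2 × 5.362² = 2 × 28.75 = 57.5.
Round up to the next whole participant.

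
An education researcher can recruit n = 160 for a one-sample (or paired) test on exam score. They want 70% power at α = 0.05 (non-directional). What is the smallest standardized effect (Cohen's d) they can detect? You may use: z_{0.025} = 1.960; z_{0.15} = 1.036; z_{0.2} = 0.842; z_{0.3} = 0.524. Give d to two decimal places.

For a single sample (or paired design) of n = 160: d_min = (z_{α/2} + z_β)/√n.
z-sum = 1.960 + 0.524 = 2.484.
d_min = 2.484 / √160 = 2.484 / 12.649 = 0.196.

d_min ≈ 0.20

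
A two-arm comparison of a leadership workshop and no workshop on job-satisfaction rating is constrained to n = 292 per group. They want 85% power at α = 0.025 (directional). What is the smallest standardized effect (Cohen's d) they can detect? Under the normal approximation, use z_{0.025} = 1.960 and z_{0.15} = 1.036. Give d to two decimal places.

For two independent groups of n = 292 each: d_min = (z_{α} + z_β)·√(2/n).
z-sum = 1.960 + 1.036 = 2.996.
d_min = 2.996 × √(2/292) = 2.996 × 0.0828 = 0.248.

d_min ≈ 0.25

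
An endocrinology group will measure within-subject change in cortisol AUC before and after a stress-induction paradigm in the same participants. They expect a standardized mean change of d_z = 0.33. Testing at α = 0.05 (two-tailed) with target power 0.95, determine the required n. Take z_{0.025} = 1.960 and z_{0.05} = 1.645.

n = 120 pairs

For a paired (one-sample on differences) test: n = ((z_{α/2} + z_β) / d)².
z_{α/2} + z_β = 1.960 + 1.645 = 3.605.
n = (3.605 / 0.33)² = 10.924² = 119.34.
Round up.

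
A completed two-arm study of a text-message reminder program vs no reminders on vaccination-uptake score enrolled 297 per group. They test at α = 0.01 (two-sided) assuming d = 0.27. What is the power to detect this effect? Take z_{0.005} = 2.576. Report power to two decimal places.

power ≈ 0.76

For two equal groups, power = Φ(d·√(n/2) − z_{α/2}).
d·√(n/2) = 0.27 × √(297/2) = 0.27 × 12.186 = 3.290.
z_β = 3.290 − 2.576 = 0.714.
Power = Φ(0.714) = 0.762.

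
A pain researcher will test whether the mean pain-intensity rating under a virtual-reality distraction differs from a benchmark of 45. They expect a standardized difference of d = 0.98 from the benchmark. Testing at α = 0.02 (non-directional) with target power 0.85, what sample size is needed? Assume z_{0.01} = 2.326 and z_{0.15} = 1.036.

For a one-sample test: n = ((z_{α/2} + z_β) / d)².
z_{α/2} + z_β = 2.326 + 1.036 = 3.362.
n = (3.362 / 0.98)² = 3.431² = 11.77.
Round up.

n = 12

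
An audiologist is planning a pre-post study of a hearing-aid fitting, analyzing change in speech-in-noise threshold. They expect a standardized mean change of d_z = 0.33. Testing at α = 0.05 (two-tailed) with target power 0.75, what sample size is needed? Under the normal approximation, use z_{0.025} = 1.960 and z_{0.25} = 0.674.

For a paired (one-sample on differences) test: n = ((z_{α/2} + z_β) / d)².
z_{α/2} + z_β = 1.960 + 0.674 = 2.634.
n = (2.634 / 0.33)² = 7.982² = 63.71.
Round up.

n = 64 pairs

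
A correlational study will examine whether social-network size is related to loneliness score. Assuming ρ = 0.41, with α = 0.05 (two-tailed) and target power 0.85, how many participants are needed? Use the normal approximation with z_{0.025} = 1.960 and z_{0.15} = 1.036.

Fisher's z: C = ½·ln((1+r)/(1−r)) = ½·ln(2.3898) = 0.4356.
n = ((z_{α/2} + z_β)/C)² + 3.
(1.960 + 1.036) / 0.4356 = 2.996 / 0.4356 = 6.878.
n = 6.878² + 3 = 47.31 + 3 = 50.3.
Round up.

n = 51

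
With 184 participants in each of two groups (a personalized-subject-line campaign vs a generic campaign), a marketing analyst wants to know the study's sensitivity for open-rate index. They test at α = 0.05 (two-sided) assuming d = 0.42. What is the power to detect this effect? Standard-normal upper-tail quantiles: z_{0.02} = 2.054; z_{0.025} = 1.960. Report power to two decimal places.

For two equal groups, power = Φ(d·√(n/2) − z_{α/2}).
d·√(n/2) = 0.42 × √(184/2) = 0.42 × 9.592 = 4.028.
z_β = 4.028 − 1.960 = 2.068.
Power = Φ(2.068) = 0.981.

power ≈ 0.98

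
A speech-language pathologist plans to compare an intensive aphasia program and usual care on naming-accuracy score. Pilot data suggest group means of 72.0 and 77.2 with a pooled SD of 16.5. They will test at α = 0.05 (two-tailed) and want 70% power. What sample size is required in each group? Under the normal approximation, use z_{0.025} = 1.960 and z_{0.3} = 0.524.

n = 125 per group

Cohen's d = |M₁ − M₂| / SD_pooled = |72.0 − 77.2| / 16.5 = 5.2 / 16.5 = 0.315.
For two independent groups with equal n: n = 2·((z_{α/2} + z_β) / d)².
z_{α/2} + z_β = 1.960 + 0.524 = 2.484.
n = 2 × (2.484 / 0.315)² = 2 × 7.886² = 2 × 62.18 = 124.4.
Round up to the next whole participant.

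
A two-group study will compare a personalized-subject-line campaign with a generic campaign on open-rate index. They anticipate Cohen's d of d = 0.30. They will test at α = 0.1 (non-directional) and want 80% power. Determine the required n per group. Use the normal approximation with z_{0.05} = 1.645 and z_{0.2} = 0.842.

For two independent groups with equal n: n = 2·((z_{α/2} + z_β) / d)².
z_{α/2} + z_β = 1.645 + 0.842 = 2.487.
n = 2 × (2.487 / 0.30)² = 2 × 8.290² = 2 × 68.72 = 137.4.
Round up to the next whole participant.

n = 138 per group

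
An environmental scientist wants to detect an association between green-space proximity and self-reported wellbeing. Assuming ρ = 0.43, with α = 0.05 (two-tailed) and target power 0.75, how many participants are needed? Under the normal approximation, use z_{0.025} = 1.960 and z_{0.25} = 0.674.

n = 36

Fisher's z: C = ½·ln((1+r)/(1−r)) = ½·ln(2.5088) = 0.4599.
n = ((z_{α/2} + z_β)/C)² + 3.
(1.960 + 0.674) / 0.4599 = 2.634 / 0.4599 = 5.727.
n = 5.727² + 3 = 32.80 + 3 = 35.8.
Round up.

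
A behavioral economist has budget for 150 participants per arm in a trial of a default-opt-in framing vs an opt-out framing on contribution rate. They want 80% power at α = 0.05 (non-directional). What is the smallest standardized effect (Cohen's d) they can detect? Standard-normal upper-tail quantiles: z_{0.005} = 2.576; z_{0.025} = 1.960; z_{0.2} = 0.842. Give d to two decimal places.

For two independent groups of n = 150 each: d_min = (z_{α/2} + z_β)·√(2/n).
z-sum = 1.960 + 0.842 = 2.802.
d_min = 2.802 × √(2/150) = 2.802 × 0.1155 = 0.324.

d_min ≈ 0.32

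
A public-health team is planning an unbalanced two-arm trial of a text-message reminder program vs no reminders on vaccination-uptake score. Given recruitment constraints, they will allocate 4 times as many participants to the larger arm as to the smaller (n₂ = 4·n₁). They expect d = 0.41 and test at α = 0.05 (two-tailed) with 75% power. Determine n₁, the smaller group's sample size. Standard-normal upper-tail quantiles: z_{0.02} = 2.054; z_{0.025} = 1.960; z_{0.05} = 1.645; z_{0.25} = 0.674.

n₁ = 52

With allocation ratio k = n₂/n₁ = 4, Var(x̄₁−x̄₂) = σ²(1/n₁ + 1/(k·n₁)) = σ²·(k+1)/(k·n₁).
So n₁ = (1 + 1/k)·((z_{α/2} + z_β)/d)² = 1.250 × (2.634/0.41)².
n₁ = 1.250 × 41.27 = 51.6.
Round up: n₁ = 52, giving n₂ = 4 × 52 = 208.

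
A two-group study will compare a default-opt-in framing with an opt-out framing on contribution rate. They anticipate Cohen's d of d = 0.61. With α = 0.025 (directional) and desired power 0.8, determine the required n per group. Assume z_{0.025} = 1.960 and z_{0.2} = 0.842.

For two independent groups with equal n: n = 2·((z_{α} + z_β) / d)².
z_{α} + z_β = 1.960 + 0.842 = 2.802.
n = 2 × (2.802 / 0.61)² = 2 × 4.593² = 2 × 21.10 = 42.2.
Round up to the next whole participant.

n = 43 per group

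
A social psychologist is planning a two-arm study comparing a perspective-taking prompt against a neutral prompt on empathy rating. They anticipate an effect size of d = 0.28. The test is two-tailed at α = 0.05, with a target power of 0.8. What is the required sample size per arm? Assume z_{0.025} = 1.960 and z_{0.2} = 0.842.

n = 201 per group

For two independent groups with equal n: n = 2·((z_{α/2} + z_β) / d)².
z_{α/2} + z_β = 1.960 + 0.842 = 2.802.
n = 2 × (2.802 / 0.28)² = 2 × 10.007² = 2 × 100.14 = 200.3.
Round up to the next whole participant.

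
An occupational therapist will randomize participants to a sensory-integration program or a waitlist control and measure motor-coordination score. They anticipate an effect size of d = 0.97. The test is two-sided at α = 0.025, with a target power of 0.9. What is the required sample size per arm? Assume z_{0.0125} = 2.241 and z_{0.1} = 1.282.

n = 27 per group

For two independent groups with equal n: n = 2·((z_{α/2} + z_β) / d)².
z_{α/2} + z_β = 2.241 + 1.282 = 3.523.
n = 2 × (3.523 / 0.97)² = 2 × 3.632² = 2 × 13.19 = 26.4.
Round up to the next whole participant.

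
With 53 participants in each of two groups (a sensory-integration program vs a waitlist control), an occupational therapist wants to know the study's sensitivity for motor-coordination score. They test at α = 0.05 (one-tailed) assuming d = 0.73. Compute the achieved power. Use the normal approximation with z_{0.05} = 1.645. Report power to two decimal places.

power ≈ 0.98

For two equal groups, power = Φ(d·√(n/2) − z_{α}).
d·√(n/2) = 0.73 × √(53/2) = 0.73 × 5.148 = 3.758.
z_β = 3.758 − 1.645 = 2.113.
Power = Φ(2.113) = 0.983.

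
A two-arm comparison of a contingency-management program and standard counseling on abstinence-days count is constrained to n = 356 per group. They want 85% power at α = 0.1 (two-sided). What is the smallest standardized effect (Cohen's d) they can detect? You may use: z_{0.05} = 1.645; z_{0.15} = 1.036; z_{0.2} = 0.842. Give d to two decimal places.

For two independent groups of n = 356 each: d_min = (z_{α/2} + z_β)·√(2/n).
z-sum = 1.645 + 1.036 = 2.681.
d_min = 2.681 × √(2/356) = 2.681 × 0.0750 = 0.201.

d_min ≈ 0.20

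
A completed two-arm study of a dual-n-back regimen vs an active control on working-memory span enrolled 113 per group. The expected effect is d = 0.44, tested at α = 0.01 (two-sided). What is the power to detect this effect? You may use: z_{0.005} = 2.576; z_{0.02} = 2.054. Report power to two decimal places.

For two equal groups, power = Φ(d·√(n/2) − z_{α/2}).
d·√(n/2) = 0.44 × √(113/2) = 0.44 × 7.517 = 3.307.
z_β = 3.307 − 2.576 = 0.731.
Power = Φ(0.731) = 0.768.

power ≈ 0.77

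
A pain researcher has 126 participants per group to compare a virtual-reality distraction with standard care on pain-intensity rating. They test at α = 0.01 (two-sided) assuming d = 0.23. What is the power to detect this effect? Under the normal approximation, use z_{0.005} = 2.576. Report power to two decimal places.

power ≈ 0.23

For two equal groups, power = Φ(d·√(n/2) − z_{α/2}).
d·√(n/2) = 0.23 × √(126/2) = 0.23 × 7.937 = 1.826.
z_β = 1.826 − 2.576 = -0.750.
Power = Φ(-0.750) = 0.226.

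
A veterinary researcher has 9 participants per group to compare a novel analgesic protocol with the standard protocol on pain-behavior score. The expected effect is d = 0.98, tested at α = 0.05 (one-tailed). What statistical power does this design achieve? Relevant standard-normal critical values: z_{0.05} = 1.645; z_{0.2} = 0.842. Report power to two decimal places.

For two equal groups, power = Φ(d·√(n/2) − z_{α}).
d·√(n/2) = 0.98 × √(9/2) = 0.98 × 2.121 = 2.079.
z_β = 2.079 − 1.645 = 0.434.
Power = Φ(0.434) = 0.668.

power ≈ 0.67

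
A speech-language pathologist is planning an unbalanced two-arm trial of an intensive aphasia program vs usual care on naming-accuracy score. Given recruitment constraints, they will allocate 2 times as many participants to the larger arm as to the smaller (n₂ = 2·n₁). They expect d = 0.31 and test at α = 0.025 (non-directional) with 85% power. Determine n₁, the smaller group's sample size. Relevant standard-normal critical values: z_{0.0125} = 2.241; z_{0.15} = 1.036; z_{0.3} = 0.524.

With allocation ratio k = n₂/n₁ = 2, Var(x̄₁−x̄₂) = σ²(1/n₁ + 1/(k·n₁)) = σ²·(k+1)/(k·n₁).
So n₁ = (1 + 1/k)·((z_{α/2} + z_β)/d)² = 1.500 × (3.277/0.31)².
n₁ = 1.500 × 111.75 = 167.6.
Round up: n₁ = 168, giving n₂ = 2 × 168 = 336.

n₁ = 168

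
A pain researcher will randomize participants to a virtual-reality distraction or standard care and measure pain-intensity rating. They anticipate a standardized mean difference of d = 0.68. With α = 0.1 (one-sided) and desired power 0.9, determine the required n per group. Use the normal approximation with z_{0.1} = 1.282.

n = 29 per group

For two independent groups with equal n: n = 2·((z_{α} + z_β) / d)².
z_{α} + z_β = 1.282 + 1.282 = 2.564.
n = 2 × (2.564 / 0.68)² = 2 × 3.771² = 2 × 14.22 = 28.4.
Round up to the next whole participant.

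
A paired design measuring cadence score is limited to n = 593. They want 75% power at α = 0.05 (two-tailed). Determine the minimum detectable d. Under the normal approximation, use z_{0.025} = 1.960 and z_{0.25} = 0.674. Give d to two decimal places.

d_min ≈ 0.11

For a single sample (or paired design) of n = 593: d_min = (z_{α/2} + z_β)/√n.
z-sum = 1.960 + 0.674 = 2.634.
d_min = 2.634 / √593 = 2.634 / 24.352 = 0.108.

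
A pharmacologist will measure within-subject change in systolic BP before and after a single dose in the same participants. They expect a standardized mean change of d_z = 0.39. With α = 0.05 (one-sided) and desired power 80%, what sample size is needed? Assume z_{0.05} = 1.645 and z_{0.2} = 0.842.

n = 41 pairs

For a paired (one-sample on differences) test: n = ((z_{α} + z_β) / d)².
z_{α} + z_β = 1.645 + 0.842 = 2.487.
n = (2.487 / 0.39)² = 6.377² = 40.67.
Round up.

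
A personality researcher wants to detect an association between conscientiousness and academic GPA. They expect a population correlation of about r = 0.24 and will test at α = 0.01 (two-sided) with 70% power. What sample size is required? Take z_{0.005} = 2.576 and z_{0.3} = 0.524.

Fisher's z: C = ½·ln((1+r)/(1−r)) = ½·ln(1.6316) = 0.2448.
n = ((z_{α/2} + z_β)/C)² + 3.
(2.576 + 0.524) / 0.2448 = 3.100 / 0.2448 = 12.663.
n = 12.663² + 3 = 160.36 + 3 = 163.4.
Round up.

n = 164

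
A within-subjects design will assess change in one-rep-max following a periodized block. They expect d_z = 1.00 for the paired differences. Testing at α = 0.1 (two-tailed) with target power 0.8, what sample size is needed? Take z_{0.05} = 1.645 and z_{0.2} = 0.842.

n = 7 pairs

For a paired (one-sample on differences) test: n = ((z_{α/2} + z_β) / d)².
z_{α/2} + z_β = 1.645 + 0.842 = 2.487.
n = (2.487 / 1.00)² = 2.487² = 6.19.
Round up.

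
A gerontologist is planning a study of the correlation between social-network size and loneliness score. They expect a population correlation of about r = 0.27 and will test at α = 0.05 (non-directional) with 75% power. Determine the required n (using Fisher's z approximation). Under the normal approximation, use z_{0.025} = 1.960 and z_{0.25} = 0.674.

Fisher's z: C = ½·ln((1+r)/(1−r)) = ½·ln(1.7397) = 0.2769.
n = ((z_{α/2} + z_β)/C)² + 3.
(1.960 + 0.674) / 0.2769 = 2.634 / 0.2769 = 9.512.
n = 9.512² + 3 = 90.49 + 3 = 93.5.
Round up.

n = 94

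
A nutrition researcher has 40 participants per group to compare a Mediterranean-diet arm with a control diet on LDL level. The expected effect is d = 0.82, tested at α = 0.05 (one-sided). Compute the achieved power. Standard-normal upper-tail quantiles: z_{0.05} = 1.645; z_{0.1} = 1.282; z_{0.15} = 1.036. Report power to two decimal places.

For two equal groups, power = Φ(d·√(n/2) − z_{α}).
d·√(n/2) = 0.82 × √(40/2) = 0.82 × 4.472 = 3.667.
z_β = 3.667 − 1.645 = 2.022.
Power = Φ(2.022) = 0.978.

power ≈ 0.98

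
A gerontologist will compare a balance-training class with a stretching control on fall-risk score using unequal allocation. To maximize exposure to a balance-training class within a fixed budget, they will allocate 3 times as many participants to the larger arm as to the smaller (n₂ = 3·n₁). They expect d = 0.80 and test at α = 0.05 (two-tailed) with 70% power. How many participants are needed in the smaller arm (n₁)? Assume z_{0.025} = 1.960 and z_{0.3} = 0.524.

n₁ = 13

With allocation ratio k = n₂/n₁ = 3, Var(x̄₁−x̄₂) = σ²(1/n₁ + 1/(k·n₁)) = σ²·(k+1)/(k·n₁).
So n₁ = (1 + 1/k)·((z_{α/2} + z_β)/d)² = 1.333 × (2.484/0.80)².
n₁ = 1.333 × 9.64 = 12.9.
Round up: n₁ = 13, giving n₂ = 3 × 13 = 39.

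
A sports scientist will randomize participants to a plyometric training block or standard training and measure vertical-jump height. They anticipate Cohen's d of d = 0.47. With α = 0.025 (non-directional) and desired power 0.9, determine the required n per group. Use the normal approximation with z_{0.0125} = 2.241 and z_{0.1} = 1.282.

For two independent groups with equal n: n = 2·((z_{α/2} + z_β) / d)².
z_{α/2} + z_β = 2.241 + 1.282 = 3.523.
n = 2 × (3.523 / 0.47)² = 2 × 7.496² = 2 × 56.19 = 112.4.
Round up to the next whole participant.

n = 113 per group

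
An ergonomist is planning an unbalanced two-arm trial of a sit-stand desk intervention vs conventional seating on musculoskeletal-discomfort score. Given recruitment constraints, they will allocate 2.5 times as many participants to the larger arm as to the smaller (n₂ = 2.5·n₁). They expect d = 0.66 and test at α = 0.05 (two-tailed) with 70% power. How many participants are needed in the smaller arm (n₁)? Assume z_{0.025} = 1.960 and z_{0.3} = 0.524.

n₁ = 20

With allocation ratio k = n₂/n₁ = 2.5, Var(x̄₁−x̄₂) = σ²(1/n₁ + 1/(k·n₁)) = σ²·(k+1)/(k·n₁).
So n₁ = (1 + 1/k)·((z_{α/2} + z_β)/d)² = 1.400 × (2.484/0.66)².
n₁ = 1.400 × 14.16 = 19.8.
Round up: n₁ = 20, giving n₂ = 2.5 × 20 = 50.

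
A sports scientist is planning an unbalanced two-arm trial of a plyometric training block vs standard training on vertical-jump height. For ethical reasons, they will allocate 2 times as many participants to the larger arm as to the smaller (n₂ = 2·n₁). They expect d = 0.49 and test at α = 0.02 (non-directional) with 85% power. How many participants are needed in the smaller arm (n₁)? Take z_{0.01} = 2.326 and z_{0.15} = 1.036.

With allocation ratio k = n₂/n₁ = 2, Var(x̄₁−x̄₂) = σ²(1/n₁ + 1/(k·n₁)) = σ²·(k+1)/(k·n₁).
So n₁ = (1 + 1/k)·((z_{α/2} + z_β)/d)² = 1.500 × (3.362/0.49)².
n₁ = 1.500 × 47.08 = 70.6.
Round up: n₁ = 71, giving n₂ = 2 × 71 = 142.

n₁ = 71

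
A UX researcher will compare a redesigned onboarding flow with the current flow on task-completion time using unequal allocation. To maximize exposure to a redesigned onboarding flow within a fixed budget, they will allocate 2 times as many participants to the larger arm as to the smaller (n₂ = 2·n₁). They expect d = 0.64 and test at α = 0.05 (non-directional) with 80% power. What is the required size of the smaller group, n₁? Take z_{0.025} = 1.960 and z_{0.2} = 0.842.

With allocation ratio k = n₂/n₁ = 2, Var(x̄₁−x̄₂) = σ²(1/n₁ + 1/(k·n₁)) = σ²·(k+1)/(k·n₁).
So n₁ = (1 + 1/k)·((z_{α/2} + z_β)/d)² = 1.500 × (2.802/0.64)².
n₁ = 1.500 × 19.17 = 28.8.
Round up: n₁ = 29, giving n₂ = 2 × 29 = 58.

n₁ = 29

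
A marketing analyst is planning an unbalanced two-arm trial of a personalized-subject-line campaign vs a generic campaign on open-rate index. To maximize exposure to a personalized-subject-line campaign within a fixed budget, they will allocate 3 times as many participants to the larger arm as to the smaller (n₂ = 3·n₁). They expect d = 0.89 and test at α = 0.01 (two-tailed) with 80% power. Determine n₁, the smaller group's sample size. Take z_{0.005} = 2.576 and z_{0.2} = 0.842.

With allocation ratio k = n₂/n₁ = 3, Var(x̄₁−x̄₂) = σ²(1/n₁ + 1/(k·n₁)) = σ²·(k+1)/(k·n₁).
So n₁ = (1 + 1/k)·((z_{α/2} + z_β)/d)² = 1.333 × (3.418/0.89)².
n₁ = 1.333 × 14.75 = 19.7.
Round up: n₁ = 20, giving n₂ = 3 × 20 = 60.

n₁ = 20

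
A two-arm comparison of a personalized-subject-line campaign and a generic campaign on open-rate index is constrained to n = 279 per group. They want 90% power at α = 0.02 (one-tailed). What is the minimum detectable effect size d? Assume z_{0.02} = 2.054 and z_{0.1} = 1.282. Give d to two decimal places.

d_min ≈ 0.28

For two independent groups of n = 279 each: d_min = (z_{α} + z_β)·√(2/n).
z-sum = 2.054 + 1.282 = 3.336.
d_min = 3.336 × √(2/279) = 3.336 × 0.0847 = 0.282.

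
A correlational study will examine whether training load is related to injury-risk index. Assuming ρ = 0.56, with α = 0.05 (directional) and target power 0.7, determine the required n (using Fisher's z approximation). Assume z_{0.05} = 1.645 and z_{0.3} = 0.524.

Fisher's z: C = ½·ln((1+r)/(1−r)) = ½·ln(3.5455) = 0.6328.
n = ((z_{α} + z_β)/C)² + 3.
(1.645 + 0.524) / 0.6328 = 2.169 / 0.6328 = 3.428.
n = 3.428² + 3 = 11.75 + 3 = 14.7.
Round up.

n = 15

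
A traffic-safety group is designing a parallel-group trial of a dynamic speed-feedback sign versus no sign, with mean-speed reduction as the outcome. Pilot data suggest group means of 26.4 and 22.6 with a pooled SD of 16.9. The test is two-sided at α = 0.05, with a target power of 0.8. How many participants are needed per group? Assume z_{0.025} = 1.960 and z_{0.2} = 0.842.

n = 311 per group

Cohen's d = |M₁ − M₂| / SD_pooled = |26.4 − 22.6| / 16.9 = 3.8 / 16.9 = 0.225.
For two independent groups with equal n: n = 2·((z_{α/2} + z_β) / d)².
z_{α/2} + z_β = 1.960 + 0.842 = 2.802.
n = 2 × (2.802 / 0.225)² = 2 × 12.453² = 2 × 155.09 = 310.2.
Round up to the next whole participant.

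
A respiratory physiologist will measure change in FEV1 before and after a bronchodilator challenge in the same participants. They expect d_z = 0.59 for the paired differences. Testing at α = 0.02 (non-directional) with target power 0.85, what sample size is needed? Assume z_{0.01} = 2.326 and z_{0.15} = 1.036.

For a paired (one-sample on differences) test: n = ((z_{α/2} + z_β) / d)².
z_{α/2} + z_β = 2.326 + 1.036 = 3.362.
n = (3.362 / 0.59)² = 5.698² = 32.47.
Round up.

n = 33 pairs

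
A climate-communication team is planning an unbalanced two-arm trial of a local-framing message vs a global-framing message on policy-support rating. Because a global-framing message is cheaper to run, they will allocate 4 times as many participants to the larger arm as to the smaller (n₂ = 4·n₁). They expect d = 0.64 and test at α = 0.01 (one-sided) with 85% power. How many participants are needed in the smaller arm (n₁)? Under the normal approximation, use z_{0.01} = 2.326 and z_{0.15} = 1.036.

With allocation ratio k = n₂/n₁ = 4, Var(x̄₁−x̄₂) = σ²(1/n₁ + 1/(k·n₁)) = σ²·(k+1)/(k·n₁).
So n₁ = (1 + 1/k)·((z_{α} + z_β)/d)² = 1.250 × (3.362/0.64)².
n₁ = 1.250 × 27.60 = 34.5.
Round up: n₁ = 35, giving n₂ = 4 × 35 = 140.

n₁ = 35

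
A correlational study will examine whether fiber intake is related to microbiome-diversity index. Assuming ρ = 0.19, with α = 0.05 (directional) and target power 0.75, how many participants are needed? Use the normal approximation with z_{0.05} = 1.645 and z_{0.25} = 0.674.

n = 149

Fisher's z: C = ½·ln((1+r)/(1−r)) = ½·ln(1.4691) = 0.1923.
n = ((z_{α} + z_β)/C)² + 3.
(1.645 + 0.674) / 0.1923 = 2.319 / 0.1923 = 12.059.
n = 12.059² + 3 = 145.43 + 3 = 148.4.
Round up.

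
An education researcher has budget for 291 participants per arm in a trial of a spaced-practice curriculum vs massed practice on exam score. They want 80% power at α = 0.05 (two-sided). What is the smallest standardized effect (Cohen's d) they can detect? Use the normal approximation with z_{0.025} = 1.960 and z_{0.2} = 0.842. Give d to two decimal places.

d_min ≈ 0.23

For two independent groups of n = 291 each: d_min = (z_{α/2} + z_β)·√(2/n).
z-sum = 1.960 + 0.842 = 2.802.
d_min = 2.802 × √(2/291) = 2.802 × 0.0829 = 0.232.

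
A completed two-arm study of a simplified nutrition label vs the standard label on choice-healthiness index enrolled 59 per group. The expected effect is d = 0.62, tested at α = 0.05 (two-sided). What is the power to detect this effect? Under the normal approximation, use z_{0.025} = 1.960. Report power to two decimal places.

power ≈ 0.92

For two equal groups, power = Φ(d·√(n/2) − z_{α/2}).
d·√(n/2) = 0.62 × √(59/2) = 0.62 × 5.431 = 3.367.
z_β = 3.367 − 1.960 = 1.407.
Power = Φ(1.407) = 0.920.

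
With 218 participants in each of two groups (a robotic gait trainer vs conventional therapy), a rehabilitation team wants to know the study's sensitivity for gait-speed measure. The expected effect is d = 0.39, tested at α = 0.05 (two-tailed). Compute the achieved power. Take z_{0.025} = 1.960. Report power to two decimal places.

power ≈ 0.98

For two equal groups, power = Φ(d·√(n/2) − z_{α/2}).
d·√(n/2) = 0.39 × √(218/2) = 0.39 × 10.440 = 4.072.
z_β = 4.072 − 1.960 = 2.112.
Power = Φ(2.112) = 0.983.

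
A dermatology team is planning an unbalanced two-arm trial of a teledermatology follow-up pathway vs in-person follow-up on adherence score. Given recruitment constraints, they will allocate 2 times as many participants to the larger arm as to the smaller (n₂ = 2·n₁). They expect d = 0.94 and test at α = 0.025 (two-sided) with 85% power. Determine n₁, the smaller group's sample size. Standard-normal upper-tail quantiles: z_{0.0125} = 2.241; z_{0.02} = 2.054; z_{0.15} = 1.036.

With allocation ratio k = n₂/n₁ = 2, Var(x̄₁−x̄₂) = σ²(1/n₁ + 1/(k·n₁)) = σ²·(k+1)/(k·n₁).
So n₁ = (1 + 1/k)·((z_{α/2} + z_β)/d)² = 1.500 × (3.277/0.94)².
n₁ = 1.500 × 12.15 = 18.2.
Round up: n₁ = 19, giving n₂ = 2 × 19 = 38.

n₁ = 19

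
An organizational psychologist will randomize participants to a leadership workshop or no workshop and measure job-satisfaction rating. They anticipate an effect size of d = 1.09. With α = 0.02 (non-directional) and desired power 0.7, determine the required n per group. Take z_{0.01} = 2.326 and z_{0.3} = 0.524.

n = 14 per group

For two independent groups with equal n: n = 2·((z_{α/2} + z_β) / d)².
z_{α/2} + z_β = 2.326 + 0.524 = 2.850.
n = 2 × (2.850 / 1.09)² = 2 × 2.615² = 2 × 6.84 = 13.7.
Round up to the next whole participant.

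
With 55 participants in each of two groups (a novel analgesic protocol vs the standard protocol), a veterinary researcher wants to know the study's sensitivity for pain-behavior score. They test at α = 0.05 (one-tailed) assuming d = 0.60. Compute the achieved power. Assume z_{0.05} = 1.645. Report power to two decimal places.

power ≈ 0.93

For two equal groups, power = Φ(d·√(n/2) − z_{α}).
d·√(n/2) = 0.60 × √(55/2) = 0.60 × 5.244 = 3.146.
z_β = 3.146 − 1.645 = 1.501.
Power = Φ(1.501) = 0.933.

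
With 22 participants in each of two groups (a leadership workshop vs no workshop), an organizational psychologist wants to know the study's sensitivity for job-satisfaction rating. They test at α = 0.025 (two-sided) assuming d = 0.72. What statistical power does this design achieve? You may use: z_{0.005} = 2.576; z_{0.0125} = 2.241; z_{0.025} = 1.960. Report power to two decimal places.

For two equal groups, power = Φ(d·√(n/2) − z_{α/2}).
d·√(n/2) = 0.72 × √(22/2) = 0.72 × 3.317 = 2.388.
z_β = 2.388 − 2.241 = 0.147.
Power = Φ(0.147) = 0.558.

power ≈ 0.56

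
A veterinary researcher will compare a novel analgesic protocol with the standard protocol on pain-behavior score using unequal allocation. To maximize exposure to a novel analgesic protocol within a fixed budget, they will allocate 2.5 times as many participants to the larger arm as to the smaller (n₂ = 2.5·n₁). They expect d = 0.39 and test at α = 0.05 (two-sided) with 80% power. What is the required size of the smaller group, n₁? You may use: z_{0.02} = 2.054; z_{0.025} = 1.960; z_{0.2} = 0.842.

n₁ = 73

With allocation ratio k = n₂/n₁ = 2.5, Var(x̄₁−x̄₂) = σ²(1/n₁ + 1/(k·n₁)) = σ²·(k+1)/(k·n₁).
So n₁ = (1 + 1/k)·((z_{α/2} + z_β)/d)² = 1.400 × (2.802/0.39)².
n₁ = 1.400 × 51.62 = 72.3.
Round up: n₁ = 73, giving n₂ = ⌈2.5 × 73⌉ = ⌈182.5⌉ = 183.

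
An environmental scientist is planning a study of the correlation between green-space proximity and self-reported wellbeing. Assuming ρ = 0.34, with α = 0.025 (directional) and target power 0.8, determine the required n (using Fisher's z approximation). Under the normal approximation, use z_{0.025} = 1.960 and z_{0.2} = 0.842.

n = 66

Fisher's z: C = ½·ln((1+r)/(1−r)) = ½·ln(2.0303) = 0.3541.
n = ((z_{α} + z_β)/C)² + 3.
(1.960 + 0.842) / 0.3541 = 2.802 / 0.3541 = 7.913.
n = 7.913² + 3 = 62.62 + 3 = 65.6.
Round up.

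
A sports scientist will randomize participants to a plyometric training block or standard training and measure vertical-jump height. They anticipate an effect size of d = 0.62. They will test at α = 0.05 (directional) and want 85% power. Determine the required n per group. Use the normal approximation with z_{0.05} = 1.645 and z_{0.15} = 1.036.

For two independent groups with equal n: n = 2·((z_{α} + z_β) / d)².
z_{α} + z_β = 1.645 + 1.036 = 2.681.
n = 2 × (2.681 / 0.62)² = 2 × 4.324² = 2 × 18.70 = 37.4.
Round up to the next whole participant.

n = 38 per group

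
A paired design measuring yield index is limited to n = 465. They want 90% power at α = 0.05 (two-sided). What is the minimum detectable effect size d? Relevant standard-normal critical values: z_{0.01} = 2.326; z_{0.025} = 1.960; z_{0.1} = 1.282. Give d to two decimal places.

For a single sample (or paired design) of n = 465: d_min = (z_{α/2} + z_β)/√n.
z-sum = 1.960 + 1.282 = 3.242.
d_min = 3.242 / √465 = 3.242 / 21.564 = 0.150.

d_min ≈ 0.15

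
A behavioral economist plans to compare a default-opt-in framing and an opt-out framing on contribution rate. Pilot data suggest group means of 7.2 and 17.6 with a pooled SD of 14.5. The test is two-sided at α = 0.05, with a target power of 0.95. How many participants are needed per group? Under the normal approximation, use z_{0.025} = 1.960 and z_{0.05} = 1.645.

n = 51 per group

Cohen's d = |M₁ − M₂| / SD_pooled = |7.2 − 17.6| / 14.5 = 10.4 / 14.5 = 0.717.
For two independent groups with equal n: n = 2·((z_{α/2} + z_β) / d)².
z_{α/2} + z_β = 1.960 + 1.645 = 3.605.
n = 2 × (3.605 / 0.717)² = 2 × 5.028² = 2 × 25.28 = 50.6.
Round up to the next whole participant.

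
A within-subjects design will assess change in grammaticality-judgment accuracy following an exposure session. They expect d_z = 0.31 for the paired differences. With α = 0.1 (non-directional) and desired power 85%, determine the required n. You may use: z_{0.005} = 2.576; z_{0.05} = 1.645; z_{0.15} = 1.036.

n = 75 pairs

For a paired (one-sample on differences) test: n = ((z_{α/2} + z_β) / d)².
z_{α/2} + z_β = 1.645 + 1.036 = 2.681.
n = (2.681 / 0.31)² = 8.648² = 74.79.
Round up.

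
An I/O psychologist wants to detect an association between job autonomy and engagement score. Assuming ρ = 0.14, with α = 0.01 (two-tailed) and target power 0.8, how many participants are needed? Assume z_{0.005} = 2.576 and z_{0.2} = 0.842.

Fisher's z: C = ½·ln((1+r)/(1−r)) = ½·ln(1.3256) = 0.1409.
n = ((z_{α/2} + z_β)/C)² + 3.
(2.576 + 0.842) / 0.1409 = 3.418 / 0.1409 = 24.258.
n = 24.258² + 3 = 588.47 + 3 = 591.5.
Round up.

n = 592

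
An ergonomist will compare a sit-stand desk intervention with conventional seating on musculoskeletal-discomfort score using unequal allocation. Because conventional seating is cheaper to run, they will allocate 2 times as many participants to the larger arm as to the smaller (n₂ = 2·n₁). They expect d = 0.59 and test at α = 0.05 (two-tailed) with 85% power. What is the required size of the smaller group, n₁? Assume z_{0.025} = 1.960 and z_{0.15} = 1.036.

With allocation ratio k = n₂/n₁ = 2, Var(x̄₁−x̄₂) = σ²(1/n₁ + 1/(k·n₁)) = σ²·(k+1)/(k·n₁).
So n₁ = (1 + 1/k)·((z_{α/2} + z_β)/d)² = 1.500 × (2.996/0.59)².
n₁ = 1.500 × 25.79 = 38.7.
Round up: n₁ = 39, giving n₂ = 2 × 39 = 78.

n₁ = 39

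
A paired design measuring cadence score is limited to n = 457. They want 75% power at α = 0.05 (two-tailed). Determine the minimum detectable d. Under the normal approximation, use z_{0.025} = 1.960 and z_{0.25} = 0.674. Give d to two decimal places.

d_min ≈ 0.12

For a single sample (or paired design) of n = 457: d_min = (z_{α/2} + z_β)/√n.
z-sum = 1.960 + 0.674 = 2.634.
d_min = 2.634 / √457 = 2.634 / 21.378 = 0.123.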